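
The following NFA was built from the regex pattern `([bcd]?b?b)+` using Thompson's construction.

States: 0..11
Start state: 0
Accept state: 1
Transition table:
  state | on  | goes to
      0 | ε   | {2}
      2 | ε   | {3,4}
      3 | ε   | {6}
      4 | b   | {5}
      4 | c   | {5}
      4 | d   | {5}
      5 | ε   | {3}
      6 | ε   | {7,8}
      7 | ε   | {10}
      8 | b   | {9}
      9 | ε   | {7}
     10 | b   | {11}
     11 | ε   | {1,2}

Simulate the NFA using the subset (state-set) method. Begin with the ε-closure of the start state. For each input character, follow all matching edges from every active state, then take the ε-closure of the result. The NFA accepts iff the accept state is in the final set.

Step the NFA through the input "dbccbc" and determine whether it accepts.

Answer: REJECT

Steps:
S₀ = ε-closure({0}) = {0,2,3,4,6,7,8,10}
'd' @ 1: {3,5,6,7,8,10}
'b' @ 2: {1,2,3,4,6,7,8,9,10,11}  ✓accept
'c' @ 3: {3,5,6,7,8,10}
'c' @ 4: {}  — state set empty
rest 'bc' ignored (set empty)
final: {}; accept 1 not in set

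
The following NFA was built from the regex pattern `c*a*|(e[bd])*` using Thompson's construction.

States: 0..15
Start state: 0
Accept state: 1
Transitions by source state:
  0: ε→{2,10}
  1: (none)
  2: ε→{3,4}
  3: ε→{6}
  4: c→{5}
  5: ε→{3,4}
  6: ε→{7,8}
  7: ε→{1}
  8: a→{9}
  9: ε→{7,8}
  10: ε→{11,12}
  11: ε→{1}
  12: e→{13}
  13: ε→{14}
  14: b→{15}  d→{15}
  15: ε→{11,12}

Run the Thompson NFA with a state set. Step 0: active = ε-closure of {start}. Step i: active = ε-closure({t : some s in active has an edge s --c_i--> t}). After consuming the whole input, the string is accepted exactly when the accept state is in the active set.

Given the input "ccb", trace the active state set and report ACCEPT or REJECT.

Answer: REJECT

Trace:
initial (ε-close {0}): {0,1,2,3,4,6,7,8,10,11,12}
'c' @ 1: {1,3,4,5,6,7,8}  [accepting]
'c' @ 2: {1,3,4,5,6,7,8}  [accepting]
'b' @ 3: {}  — dead — no transitions
final: {}; accept 1 not in set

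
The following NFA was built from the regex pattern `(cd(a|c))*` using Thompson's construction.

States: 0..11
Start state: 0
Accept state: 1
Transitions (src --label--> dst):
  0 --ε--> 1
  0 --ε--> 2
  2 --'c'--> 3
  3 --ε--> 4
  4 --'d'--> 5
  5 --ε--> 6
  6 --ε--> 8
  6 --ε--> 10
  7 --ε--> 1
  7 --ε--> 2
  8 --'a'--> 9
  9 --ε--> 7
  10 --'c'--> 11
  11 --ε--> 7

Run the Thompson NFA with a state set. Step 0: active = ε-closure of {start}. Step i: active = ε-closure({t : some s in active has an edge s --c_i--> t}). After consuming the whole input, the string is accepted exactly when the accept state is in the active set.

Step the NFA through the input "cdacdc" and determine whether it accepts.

start: ε-closure({0}) = {0,1,2}
'c' @ 1: {3,4}
'd' @ 2: {5,6,8,10}
'a' @ 3: {1,2,7,9}  ✓accept
'c' @ 4: {3,4}
'd' @ 5: {5,6,8,10}
'c' @ 6: {1,2,7,11}  ✓accept
end set {1,2,7,11} — state 1 in

Answer: ACCEPT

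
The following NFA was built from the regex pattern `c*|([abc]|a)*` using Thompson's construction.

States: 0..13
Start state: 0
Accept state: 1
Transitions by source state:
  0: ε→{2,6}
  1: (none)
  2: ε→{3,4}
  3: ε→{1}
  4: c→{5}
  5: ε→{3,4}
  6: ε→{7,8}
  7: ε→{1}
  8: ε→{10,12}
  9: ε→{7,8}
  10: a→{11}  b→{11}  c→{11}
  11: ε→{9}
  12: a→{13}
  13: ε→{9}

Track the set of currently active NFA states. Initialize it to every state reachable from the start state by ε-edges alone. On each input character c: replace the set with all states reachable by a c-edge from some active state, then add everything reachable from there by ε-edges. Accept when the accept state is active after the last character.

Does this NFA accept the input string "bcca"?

Answer: ACCEPT

Trace:
start: ε-closure({0}) = {0,1,2,3,4,6,7,8,10,12}
'b' @ 1: {1,7,8,9,10,11,12}  ✓accept
'c' @ 2: {1,7,8,9,10,11,12}  ✓accept
'c' @ 3: {1,7,8,9,10,11,12}  ✓accept
'a' @ 4: {1,7,8,9,10,11,12,13}  ✓accept
after full input: {1,7,8,9,10,11,12,13}  (accept=1 in)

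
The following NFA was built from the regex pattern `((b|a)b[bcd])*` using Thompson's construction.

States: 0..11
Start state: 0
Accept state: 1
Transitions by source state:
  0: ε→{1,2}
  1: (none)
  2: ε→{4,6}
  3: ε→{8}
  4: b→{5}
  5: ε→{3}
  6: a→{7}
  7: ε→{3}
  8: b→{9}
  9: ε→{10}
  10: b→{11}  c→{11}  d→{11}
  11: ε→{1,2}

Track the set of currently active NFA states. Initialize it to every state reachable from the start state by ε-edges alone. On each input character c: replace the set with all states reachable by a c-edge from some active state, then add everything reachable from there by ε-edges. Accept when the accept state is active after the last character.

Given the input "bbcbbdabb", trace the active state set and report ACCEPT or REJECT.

Answer: ACCEPT

Derivation:
start: ε-closure({0}) = {0,1,2,4,6}
'b' @ 1: {3,5,8}
'b' @ 2: {9,10}
'c' @ 3: {1,2,4,6,11}  ✓accept
'b' @ 4: {3,5,8}
'b' @ 5: {9,10}
'd' @ 6: {1,2,4,6,11}  ✓accept
'a' @ 7: {3,7,8}
'b' @ 8: {9,10}
'b' @ 9: {1,2,4,6,11}  ✓accept
final: {1,2,4,6,11}; accept 1 in set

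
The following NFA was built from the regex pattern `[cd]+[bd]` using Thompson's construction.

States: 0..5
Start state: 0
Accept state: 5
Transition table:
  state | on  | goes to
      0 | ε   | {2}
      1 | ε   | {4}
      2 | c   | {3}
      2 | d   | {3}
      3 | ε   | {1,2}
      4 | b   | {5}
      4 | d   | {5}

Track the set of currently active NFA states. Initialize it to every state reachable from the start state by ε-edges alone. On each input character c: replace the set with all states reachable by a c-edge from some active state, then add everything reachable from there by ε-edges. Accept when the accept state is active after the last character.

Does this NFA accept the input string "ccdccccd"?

Answer: ACCEPT

Trace:
initial (ε-close {0}): {0,2}
'c' @ 1: {1,2,3,4}
'c' @ 2: {1,2,3,4}
'd' @ 3: {1,2,3,4,5}  [accepting]
'c' @ 4: {1,2,3,4}
'c' @ 5: {1,2,3,4}
'c' @ 6: {1,2,3,4}
'c' @ 7: {1,2,3,4}
'd' @ 8: {1,2,3,4,5}  [accepting]
after full input: {1,2,3,4,5}  (accept=5 in)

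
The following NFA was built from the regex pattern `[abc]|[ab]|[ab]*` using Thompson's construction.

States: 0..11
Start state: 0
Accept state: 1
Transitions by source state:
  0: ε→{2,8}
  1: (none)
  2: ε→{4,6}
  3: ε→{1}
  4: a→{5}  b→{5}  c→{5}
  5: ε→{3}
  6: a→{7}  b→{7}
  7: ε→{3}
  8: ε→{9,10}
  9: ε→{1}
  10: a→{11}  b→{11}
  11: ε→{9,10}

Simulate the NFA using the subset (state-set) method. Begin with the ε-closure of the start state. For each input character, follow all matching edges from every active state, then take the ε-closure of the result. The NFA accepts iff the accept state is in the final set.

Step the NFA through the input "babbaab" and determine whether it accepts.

Answer: ACCEPT

Derivation:
S₀ = ε-closure({0}) = {0,1,2,4,6,8,9,10}
'b' @ 1: {1,3,5,7,9,10,11}  [accepting]
'a' @ 2: {1,9,10,11}  [accepting]
'b' @ 3: {1,9,10,11}  [accepting]
'b' @ 4: {1,9,10,11}  [accepting]
'a' @ 5: {1,9,10,11}  [accepting]
'a' @ 6: {1,9,10,11}  [accepting]
'b' @ 7: {1,9,10,11}  [accepting]
after full input: {1,9,10,11}  (accept=1 in)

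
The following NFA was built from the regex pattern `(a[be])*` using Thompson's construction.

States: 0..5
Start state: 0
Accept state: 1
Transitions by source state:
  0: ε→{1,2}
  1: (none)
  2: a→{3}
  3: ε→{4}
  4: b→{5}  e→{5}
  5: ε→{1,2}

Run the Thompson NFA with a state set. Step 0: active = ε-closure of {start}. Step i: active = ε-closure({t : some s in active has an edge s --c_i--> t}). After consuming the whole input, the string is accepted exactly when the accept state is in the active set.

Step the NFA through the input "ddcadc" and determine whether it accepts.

initial (ε-close {0}): {0,1,2}
'd' @ 1: {}  — dead — no transitions
rest 'dcadc' ignored (set empty)
end set {} — state 1 not in

Answer: REJECT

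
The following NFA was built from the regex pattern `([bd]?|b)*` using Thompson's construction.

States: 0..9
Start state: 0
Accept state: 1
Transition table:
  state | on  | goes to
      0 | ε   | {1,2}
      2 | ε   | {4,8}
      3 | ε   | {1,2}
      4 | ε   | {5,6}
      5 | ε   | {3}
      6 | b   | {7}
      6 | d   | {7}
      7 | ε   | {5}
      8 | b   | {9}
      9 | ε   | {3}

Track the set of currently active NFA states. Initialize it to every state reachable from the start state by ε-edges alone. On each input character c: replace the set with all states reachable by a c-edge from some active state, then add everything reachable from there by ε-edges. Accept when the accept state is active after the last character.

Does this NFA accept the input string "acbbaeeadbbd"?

S₀ = ε-closure({0}) = {0,1,2,3,4,5,6,8}
'a' @ 1: {}  — no active states
rest 'cbbaeeadbbd' ignored (set empty)
final: {}; accept 1 not in set

Answer: REJECT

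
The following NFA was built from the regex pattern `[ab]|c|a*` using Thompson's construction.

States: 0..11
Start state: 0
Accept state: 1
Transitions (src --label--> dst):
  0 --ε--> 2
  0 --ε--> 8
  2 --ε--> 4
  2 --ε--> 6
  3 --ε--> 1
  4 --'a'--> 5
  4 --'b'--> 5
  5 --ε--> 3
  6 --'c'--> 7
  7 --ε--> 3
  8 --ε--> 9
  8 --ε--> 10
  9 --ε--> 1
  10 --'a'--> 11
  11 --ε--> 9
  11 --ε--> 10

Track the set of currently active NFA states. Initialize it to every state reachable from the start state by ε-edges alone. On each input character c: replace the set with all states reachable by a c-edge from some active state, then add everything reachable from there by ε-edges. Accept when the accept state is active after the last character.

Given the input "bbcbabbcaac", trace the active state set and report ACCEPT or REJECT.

Answer: REJECT

Steps:
initial (ε-close {0}): {0,1,2,4,6,8,9,10}
'b' @ 1: {1,3,5}  [accepting]
'b' @ 2: {}  — state set empty
rest 'cbabbcaac' ignored (set empty)
after full input: {}  (accept=1 not in)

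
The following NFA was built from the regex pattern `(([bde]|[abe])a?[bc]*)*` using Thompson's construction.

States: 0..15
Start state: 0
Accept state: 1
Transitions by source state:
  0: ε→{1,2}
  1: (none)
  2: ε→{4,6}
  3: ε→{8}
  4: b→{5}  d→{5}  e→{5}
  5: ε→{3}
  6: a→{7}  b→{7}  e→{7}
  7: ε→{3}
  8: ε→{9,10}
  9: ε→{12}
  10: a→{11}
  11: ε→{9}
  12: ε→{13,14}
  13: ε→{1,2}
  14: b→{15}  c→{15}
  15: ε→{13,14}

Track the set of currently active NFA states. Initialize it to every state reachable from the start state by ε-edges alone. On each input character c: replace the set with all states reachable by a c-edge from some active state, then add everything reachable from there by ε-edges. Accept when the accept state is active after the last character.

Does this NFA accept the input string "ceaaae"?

Answer: REJECT

Trace:
initial (ε-close {0}): {0,1,2,4,6}
'c' @ 1: {}  — state set empty
rest 'eaaae' ignored (set empty)
after full input: {}  (accept=1 not in)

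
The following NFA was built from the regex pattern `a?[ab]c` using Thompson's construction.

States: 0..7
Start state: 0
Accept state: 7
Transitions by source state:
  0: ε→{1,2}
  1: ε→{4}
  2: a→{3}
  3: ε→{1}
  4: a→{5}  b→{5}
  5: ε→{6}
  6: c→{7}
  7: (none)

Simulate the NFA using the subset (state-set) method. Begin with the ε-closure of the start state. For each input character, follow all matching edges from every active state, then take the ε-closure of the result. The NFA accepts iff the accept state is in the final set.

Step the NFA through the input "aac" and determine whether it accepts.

start: ε-closure({0}) = {0,1,2,4}
'a' @ 1: {1,3,4,5,6}
'a' @ 2: {5,6}
'c' @ 3: {7}  ✓accept
after full input: {7}  (accept=7 in)

Answer: ACCEPT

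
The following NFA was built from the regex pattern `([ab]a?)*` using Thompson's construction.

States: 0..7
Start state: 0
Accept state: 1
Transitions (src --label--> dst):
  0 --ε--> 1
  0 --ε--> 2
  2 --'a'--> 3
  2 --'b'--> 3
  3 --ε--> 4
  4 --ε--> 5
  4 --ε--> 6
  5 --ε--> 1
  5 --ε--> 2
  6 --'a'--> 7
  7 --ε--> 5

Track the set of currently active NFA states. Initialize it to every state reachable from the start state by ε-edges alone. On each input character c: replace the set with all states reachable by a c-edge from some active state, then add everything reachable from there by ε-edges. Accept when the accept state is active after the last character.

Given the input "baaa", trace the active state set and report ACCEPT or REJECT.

Answer: ACCEPT

Derivation:
start: ε-closure({0}) = {0,1,2}
'b' @ 1: {1,2,3,4,5,6}  [accepting]
'a' @ 2: {1,2,3,4,5,6,7}  [accepting]
'a' @ 3: {1,2,3,4,5,6,7}  [accepting]
'a' @ 4: {1,2,3,4,5,6,7}  [accepting]
final: {1,2,3,4,5,6,7}; accept 1 in set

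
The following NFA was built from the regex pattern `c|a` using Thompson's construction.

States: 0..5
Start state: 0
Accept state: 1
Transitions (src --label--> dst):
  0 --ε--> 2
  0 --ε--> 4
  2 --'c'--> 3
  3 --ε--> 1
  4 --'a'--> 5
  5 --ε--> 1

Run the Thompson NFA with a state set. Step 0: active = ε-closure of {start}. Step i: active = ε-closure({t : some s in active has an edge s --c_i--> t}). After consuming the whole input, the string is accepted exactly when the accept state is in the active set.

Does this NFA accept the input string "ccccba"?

S₀ = ε-closure({0}) = {0,2,4}
'c' @ 1: {1,3}  ✓accept
'c' @ 2: {}  — no active states
rest 'ccba' ignored (set empty)
after full input: {}  (accept=1 not in)

Answer: REJECT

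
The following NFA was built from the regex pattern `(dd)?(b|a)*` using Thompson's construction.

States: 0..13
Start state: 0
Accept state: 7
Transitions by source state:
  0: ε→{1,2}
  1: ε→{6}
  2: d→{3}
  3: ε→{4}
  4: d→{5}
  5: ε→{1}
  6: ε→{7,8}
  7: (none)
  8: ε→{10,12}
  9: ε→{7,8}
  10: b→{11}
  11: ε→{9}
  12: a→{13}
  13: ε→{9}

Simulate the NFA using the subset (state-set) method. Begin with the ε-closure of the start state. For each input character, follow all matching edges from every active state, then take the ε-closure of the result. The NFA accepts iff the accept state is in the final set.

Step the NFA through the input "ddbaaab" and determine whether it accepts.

initial (ε-close {0}): {0,1,2,6,7,8,10,12}
'd' @ 1: {3,4}
'd' @ 2: {1,5,6,7,8,10,12}  ✓accept
'b' @ 3: {7,8,9,10,11,12}  ✓accept
'a' @ 4: {7,8,9,10,12,13}  ✓accept
'a' @ 5: {7,8,9,10,12,13}  ✓accept
'a' @ 6: {7,8,9,10,12,13}  ✓accept
'b' @ 7: {7,8,9,10,11,12}  ✓accept
after full input: {7,8,9,10,11,12}  (accept=7 in)

Answer: ACCEPT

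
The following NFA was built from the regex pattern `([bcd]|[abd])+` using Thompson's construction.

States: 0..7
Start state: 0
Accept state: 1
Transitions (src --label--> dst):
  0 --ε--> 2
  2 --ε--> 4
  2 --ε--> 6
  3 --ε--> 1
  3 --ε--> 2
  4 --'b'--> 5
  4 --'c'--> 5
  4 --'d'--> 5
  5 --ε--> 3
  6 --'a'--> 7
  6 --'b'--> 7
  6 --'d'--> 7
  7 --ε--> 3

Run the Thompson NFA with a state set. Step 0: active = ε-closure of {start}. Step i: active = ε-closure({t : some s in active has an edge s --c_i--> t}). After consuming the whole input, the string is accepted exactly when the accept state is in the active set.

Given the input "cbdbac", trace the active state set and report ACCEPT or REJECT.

start: ε-closure({0}) = {0,2,4,6}
'c' @ 1: {1,2,3,4,5,6}  [accepting]
'b' @ 2: {1,2,3,4,5,6,7}  [accepting]
'd' @ 3: {1,2,3,4,5,6,7}  [accepting]
'b' @ 4: {1,2,3,4,5,6,7}  [accepting]
'a' @ 5: {1,2,3,4,6,7}  [accepting]
'c' @ 6: {1,2,3,4,5,6}  [accepting]
after full input: {1,2,3,4,5,6}  (accept=1 in)

Answer: ACCEPT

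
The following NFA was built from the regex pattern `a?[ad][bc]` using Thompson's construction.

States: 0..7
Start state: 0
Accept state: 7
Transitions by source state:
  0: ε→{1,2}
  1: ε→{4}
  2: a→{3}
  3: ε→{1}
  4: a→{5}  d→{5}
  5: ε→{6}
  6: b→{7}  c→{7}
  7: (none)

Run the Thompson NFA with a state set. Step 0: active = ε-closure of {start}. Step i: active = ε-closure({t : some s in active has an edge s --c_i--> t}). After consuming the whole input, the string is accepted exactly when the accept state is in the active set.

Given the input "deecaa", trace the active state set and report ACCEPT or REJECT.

initial (ε-close {0}): {0,1,2,4}
'd' @ 1: {5,6}
'e' @ 2: {}  — dead — no transitions
rest 'ecaa' ignored (set empty)
after full input: {}  (accept=7 not in)

Answer: REJECT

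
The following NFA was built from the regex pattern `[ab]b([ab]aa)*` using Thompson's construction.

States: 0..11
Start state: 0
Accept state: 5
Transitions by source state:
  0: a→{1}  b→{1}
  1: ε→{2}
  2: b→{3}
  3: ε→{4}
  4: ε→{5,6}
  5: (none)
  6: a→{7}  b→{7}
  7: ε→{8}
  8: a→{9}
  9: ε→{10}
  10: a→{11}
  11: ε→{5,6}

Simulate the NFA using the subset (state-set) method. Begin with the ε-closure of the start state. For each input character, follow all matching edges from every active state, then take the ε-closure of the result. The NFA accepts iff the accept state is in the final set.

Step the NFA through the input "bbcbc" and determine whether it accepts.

S₀ = ε-closure({0}) = {0}
'b' @ 1: {1,2}
'b' @ 2: {3,4,5,6}  [accepting]
'c' @ 3: {}  — state set empty
rest 'bc' ignored (set empty)
final: {}; accept 5 not in set

Answer: REJECT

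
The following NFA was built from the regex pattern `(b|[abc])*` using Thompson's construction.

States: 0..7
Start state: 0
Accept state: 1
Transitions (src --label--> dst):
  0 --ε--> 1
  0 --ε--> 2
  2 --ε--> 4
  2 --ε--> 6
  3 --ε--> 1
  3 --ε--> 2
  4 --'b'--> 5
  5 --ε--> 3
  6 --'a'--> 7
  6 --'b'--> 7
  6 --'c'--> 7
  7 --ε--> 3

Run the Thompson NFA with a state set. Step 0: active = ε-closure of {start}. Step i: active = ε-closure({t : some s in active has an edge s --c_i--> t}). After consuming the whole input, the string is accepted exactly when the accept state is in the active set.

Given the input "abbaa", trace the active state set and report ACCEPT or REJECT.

Answer: ACCEPT

Trace:
S₀ = ε-closure({0}) = {0,1,2,4,6}
'a' @ 1: {1,2,3,4,6,7}  [accepting]
'b' @ 2: {1,2,3,4,5,6,7}  [accepting]
'b' @ 3: {1,2,3,4,5,6,7}  [accepting]
'a' @ 4: {1,2,3,4,6,7}  [accepting]
'a' @ 5: {1,2,3,4,6,7}  [accepting]
after full input: {1,2,3,4,6,7}  (accept=1 in)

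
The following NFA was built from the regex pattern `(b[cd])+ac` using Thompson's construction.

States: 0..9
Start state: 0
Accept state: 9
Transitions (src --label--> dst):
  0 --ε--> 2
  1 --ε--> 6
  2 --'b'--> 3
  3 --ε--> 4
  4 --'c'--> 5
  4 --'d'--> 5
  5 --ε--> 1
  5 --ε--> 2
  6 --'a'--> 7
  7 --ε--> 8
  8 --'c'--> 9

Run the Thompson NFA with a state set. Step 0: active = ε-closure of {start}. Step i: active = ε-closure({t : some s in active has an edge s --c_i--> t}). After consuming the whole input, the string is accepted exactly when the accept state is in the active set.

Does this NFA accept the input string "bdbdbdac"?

Answer: ACCEPT

Steps:
S₀ = ε-closure({0}) = {0,2}
'b' @ 1: {3,4}
'd' @ 2: {1,2,5,6}
'b' @ 3: {3,4}
'd' @ 4: {1,2,5,6}
'b' @ 5: {3,4}
'd' @ 6: {1,2,5,6}
'a' @ 7: {7,8}
'c' @ 8: {9}  ✓accept
after full input: {9}  (accept=9 in)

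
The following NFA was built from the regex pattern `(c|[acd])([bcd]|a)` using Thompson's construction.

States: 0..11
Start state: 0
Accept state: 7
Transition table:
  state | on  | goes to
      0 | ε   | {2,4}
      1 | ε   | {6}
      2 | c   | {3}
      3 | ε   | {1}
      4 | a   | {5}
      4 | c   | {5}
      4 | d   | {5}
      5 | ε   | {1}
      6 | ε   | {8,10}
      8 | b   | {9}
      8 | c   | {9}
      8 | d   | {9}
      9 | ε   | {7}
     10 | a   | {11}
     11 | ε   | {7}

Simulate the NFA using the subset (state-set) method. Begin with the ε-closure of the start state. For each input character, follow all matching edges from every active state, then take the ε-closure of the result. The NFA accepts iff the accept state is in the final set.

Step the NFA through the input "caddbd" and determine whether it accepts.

initial (ε-close {0}): {0,2,4}
'c' @ 1: {1,3,5,6,8,10}
'a' @ 2: {7,11}  (accept∈set)
'd' @ 3: {}  — state set empty
rest 'dbd' ignored (set empty)
after full input: {}  (accept=7 not in)

Answer: REJECT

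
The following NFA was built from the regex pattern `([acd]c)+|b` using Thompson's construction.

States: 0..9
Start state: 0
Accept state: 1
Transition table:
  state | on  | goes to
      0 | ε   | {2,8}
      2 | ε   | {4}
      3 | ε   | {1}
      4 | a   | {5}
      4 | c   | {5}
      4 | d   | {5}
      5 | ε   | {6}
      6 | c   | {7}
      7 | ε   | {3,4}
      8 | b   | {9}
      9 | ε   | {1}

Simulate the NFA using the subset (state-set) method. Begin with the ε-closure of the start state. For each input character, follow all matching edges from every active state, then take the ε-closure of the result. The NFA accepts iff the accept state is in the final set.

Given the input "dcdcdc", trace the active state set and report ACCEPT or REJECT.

Answer: ACCEPT

Derivation:
start: ε-closure({0}) = {0,2,4,8}
'd' @ 1: {5,6}
'c' @ 2: {1,3,4,7}  (accept∈set)
'd' @ 3: {5,6}
'c' @ 4: {1,3,4,7}  (accept∈set)
'd' @ 5: {5,6}
'c' @ 6: {1,3,4,7}  (accept∈set)
final: {1,3,4,7}; accept 1 in set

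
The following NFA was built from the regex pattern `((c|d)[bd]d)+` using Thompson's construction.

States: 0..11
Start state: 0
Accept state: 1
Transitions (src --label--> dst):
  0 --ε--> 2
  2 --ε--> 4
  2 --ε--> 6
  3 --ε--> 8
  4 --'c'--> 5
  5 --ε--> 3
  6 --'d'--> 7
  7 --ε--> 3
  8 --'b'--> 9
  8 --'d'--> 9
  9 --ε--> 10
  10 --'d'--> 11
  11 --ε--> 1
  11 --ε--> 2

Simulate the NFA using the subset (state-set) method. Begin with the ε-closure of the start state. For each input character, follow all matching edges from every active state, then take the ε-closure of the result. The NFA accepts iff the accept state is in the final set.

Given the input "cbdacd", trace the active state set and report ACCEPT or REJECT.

start: ε-closure({0}) = {0,2,4,6}
'c' @ 1: {3,5,8}
'b' @ 2: {9,10}
'd' @ 3: {1,2,4,6,11}  [accepting]
'a' @ 4: {}  — no active states
rest 'cd' ignored (set empty)
after full input: {}  (accept=1 not in)

Answer: REJECT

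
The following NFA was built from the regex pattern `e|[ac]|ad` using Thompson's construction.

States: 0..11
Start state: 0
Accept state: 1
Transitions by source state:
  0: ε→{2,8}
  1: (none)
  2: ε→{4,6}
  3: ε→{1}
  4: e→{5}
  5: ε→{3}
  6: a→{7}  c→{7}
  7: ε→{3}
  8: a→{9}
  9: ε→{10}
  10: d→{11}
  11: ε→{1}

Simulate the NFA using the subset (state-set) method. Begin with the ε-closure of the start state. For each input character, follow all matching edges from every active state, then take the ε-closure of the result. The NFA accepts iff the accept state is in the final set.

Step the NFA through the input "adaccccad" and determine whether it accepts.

start: ε-closure({0}) = {0,2,4,6,8}
'a' @ 1: {1,3,7,9,10}  ✓accept
'd' @ 2: {1,11}  ✓accept
'a' @ 3: {}  — dead — no transitions
rest 'ccccad' ignored (set empty)
after full input: {}  (accept=1 not in)

Answer: REJECT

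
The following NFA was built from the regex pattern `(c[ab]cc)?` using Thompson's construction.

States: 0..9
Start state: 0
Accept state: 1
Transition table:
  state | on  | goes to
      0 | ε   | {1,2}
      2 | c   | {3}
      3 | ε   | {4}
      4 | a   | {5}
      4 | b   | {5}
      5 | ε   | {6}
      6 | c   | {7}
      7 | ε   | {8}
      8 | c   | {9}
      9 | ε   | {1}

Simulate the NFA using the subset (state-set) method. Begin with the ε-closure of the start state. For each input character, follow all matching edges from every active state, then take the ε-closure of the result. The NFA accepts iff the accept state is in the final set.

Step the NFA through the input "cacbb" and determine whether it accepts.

S₀ = ε-closure({0}) = {0,1,2}
'c' @ 1: {3,4}
'a' @ 2: {5,6}
'c' @ 3: {7,8}
'b' @ 4: {}  — no active states
rest 'b' ignored (set empty)
end set {} — state 1 not in

Answer: REJECT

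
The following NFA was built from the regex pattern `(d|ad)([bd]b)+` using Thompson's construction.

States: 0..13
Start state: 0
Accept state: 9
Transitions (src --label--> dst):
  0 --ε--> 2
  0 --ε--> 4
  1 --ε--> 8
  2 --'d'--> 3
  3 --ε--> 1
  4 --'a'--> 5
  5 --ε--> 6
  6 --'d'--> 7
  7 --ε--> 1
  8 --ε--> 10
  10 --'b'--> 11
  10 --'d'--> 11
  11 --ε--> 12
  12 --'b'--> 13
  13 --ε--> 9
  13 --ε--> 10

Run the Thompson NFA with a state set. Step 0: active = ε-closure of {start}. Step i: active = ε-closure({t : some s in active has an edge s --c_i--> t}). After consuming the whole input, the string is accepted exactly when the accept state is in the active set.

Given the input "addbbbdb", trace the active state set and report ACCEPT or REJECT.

Answer: ACCEPT

Steps:
S₀ = ε-closure({0}) = {0,2,4}
'a' @ 1: {5,6}
'd' @ 2: {1,7,8,10}
'd' @ 3: {11,12}
'b' @ 4: {9,10,13}  [accepting]
'b' @ 5: {11,12}
'b' @ 6: {9,10,13}  [accepting]
'd' @ 7: {11,12}
'b' @ 8: {9,10,13}  [accepting]
end set {9,10,13} — state 9 in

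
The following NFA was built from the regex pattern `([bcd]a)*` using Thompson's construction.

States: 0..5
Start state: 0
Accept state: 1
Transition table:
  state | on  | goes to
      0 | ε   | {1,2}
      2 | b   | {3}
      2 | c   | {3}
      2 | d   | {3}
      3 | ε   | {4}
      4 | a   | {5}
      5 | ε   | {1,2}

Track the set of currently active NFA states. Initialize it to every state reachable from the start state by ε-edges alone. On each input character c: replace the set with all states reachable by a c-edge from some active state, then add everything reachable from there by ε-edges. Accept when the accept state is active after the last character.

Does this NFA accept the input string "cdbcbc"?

start: ε-closure({0}) = {0,1,2}
'c' @ 1: {3,4}
'd' @ 2: {}  — no active states
rest 'bcbc' ignored (set empty)
after full input: {}  (accept=1 not in)

Answer: REJECT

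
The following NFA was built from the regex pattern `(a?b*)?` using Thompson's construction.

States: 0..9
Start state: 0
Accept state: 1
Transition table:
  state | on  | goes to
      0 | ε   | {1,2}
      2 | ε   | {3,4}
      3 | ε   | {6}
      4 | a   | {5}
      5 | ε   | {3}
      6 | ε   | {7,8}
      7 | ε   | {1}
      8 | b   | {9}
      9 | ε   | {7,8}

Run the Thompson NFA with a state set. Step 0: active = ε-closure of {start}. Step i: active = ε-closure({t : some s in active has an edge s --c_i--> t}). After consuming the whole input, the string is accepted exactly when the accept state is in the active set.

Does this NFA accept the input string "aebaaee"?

S₀ = ε-closure({0}) = {0,1,2,3,4,6,7,8}
'a' @ 1: {1,3,5,6,7,8}  ✓accept
'e' @ 2: {}  — no active states
rest 'baaee' ignored (set empty)
after full input: {}  (accept=1 not in)

Answer: REJECT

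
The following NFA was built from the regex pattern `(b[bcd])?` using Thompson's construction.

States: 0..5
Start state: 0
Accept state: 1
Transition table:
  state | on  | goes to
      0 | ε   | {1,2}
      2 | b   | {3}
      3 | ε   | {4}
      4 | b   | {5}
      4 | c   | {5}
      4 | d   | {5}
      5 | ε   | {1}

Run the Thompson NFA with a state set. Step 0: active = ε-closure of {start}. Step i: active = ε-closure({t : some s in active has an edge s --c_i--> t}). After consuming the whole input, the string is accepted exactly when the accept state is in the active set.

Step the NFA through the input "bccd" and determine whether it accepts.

Answer: REJECT

Derivation:
initial (ε-close {0}): {0,1,2}
'b' @ 1: {3,4}
'c' @ 2: {1,5}  (accept∈set)
'c' @ 3: {}  — no active states
rest 'd' ignored (set empty)
end set {} — state 1 not in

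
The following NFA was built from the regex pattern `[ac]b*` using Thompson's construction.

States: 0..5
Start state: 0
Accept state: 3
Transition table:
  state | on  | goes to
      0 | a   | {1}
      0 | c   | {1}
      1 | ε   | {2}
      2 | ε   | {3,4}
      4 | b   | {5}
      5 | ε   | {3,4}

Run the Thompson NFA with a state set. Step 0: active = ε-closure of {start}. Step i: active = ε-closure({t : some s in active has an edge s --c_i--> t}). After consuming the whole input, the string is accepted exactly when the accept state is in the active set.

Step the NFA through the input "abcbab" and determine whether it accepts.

Answer: REJECT

Derivation:
S₀ = ε-closure({0}) = {0}
'a' @ 1: {1,2,3,4}  ✓accept
'b' @ 2: {3,4,5}  ✓accept
'c' @ 3: {}  — state set empty
rest 'bab' ignored (set empty)
after full input: {}  (accept=3 not in)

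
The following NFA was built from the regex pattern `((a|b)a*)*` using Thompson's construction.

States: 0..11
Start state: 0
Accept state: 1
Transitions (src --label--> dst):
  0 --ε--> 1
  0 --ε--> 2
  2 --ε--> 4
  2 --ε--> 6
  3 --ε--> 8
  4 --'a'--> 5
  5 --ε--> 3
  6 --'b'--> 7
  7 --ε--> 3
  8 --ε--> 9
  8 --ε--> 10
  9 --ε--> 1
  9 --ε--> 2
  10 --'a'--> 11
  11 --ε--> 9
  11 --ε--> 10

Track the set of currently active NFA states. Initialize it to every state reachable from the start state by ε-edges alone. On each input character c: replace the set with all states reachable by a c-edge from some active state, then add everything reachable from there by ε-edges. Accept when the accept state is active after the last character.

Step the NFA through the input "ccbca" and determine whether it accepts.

Answer: REJECT

Steps:
S₀ = ε-closure({0}) = {0,1,2,4,6}
'c' @ 1: {}  — dead — no transitions
rest 'cbca' ignored (set empty)
final: {}; accept 1 not in set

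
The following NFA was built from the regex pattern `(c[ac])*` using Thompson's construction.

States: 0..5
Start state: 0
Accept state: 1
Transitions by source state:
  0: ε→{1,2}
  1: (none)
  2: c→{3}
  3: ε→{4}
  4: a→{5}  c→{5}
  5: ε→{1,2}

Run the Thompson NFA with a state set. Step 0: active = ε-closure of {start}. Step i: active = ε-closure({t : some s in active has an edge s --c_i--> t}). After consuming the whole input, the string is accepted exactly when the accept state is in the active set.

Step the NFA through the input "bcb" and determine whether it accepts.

Answer: REJECT

Steps:
initial (ε-close {0}): {0,1,2}
'b' @ 1: {}  — no active states
rest 'cb' ignored (set empty)
after full input: {}  (accept=1 not in)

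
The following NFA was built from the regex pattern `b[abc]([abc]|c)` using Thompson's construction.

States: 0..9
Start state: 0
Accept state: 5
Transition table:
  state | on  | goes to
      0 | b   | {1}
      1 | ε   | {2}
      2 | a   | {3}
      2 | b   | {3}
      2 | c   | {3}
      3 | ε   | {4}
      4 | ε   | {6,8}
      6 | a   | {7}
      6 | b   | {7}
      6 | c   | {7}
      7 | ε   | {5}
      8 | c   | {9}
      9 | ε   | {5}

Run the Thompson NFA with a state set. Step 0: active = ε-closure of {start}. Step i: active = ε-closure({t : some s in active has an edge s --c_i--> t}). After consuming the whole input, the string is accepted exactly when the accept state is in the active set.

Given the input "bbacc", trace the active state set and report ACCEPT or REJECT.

S₀ = ε-closure({0}) = {0}
'b' @ 1: {1,2}
'b' @ 2: {3,4,6,8}
'a' @ 3: {5,7}  (accept∈set)
'c' @ 4: {}  — no active states
rest 'c' ignored (set empty)
final: {}; accept 5 not in set

Answer: REJECT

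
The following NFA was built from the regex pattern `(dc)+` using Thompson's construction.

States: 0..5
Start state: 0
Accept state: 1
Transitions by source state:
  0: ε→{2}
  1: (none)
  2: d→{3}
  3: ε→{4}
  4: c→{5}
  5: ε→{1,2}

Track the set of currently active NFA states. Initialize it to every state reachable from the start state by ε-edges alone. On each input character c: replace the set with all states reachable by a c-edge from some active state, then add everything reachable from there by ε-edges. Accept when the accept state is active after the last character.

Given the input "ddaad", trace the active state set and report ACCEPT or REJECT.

S₀ = ε-closure({0}) = {0,2}
'd' @ 1: {3,4}
'd' @ 2: {}  — no active states
rest 'aad' ignored (set empty)
end set {} — state 1 not in

Answer: REJECT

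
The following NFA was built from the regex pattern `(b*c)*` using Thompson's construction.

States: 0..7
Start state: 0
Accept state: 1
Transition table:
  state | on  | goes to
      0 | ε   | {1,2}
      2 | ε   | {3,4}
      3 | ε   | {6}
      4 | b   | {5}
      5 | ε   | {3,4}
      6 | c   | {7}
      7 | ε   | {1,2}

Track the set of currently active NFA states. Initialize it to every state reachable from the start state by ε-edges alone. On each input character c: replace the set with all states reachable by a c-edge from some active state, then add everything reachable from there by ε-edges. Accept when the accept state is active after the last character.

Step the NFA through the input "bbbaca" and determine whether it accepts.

Answer: REJECT

Derivation:
S₀ = ε-closure({0}) = {0,1,2,3,4,6}
'b' @ 1: {3,4,5,6}
'b' @ 2: {3,4,5,6}
'b' @ 3: {3,4,5,6}
'a' @ 4: {}  — dead — no transitions
rest 'ca' ignored (set empty)
final: {}; accept 1 not in set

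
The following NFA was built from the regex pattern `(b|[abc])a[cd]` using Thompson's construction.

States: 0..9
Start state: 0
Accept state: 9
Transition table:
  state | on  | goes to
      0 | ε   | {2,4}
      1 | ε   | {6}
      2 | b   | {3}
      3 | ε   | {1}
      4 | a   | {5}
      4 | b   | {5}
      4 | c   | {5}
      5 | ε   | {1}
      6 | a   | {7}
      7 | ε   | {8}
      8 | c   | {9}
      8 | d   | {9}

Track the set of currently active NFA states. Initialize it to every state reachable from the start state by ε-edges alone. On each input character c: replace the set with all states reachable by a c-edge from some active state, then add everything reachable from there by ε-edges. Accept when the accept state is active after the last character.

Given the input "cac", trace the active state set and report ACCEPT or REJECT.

Answer: ACCEPT

Trace:
S₀ = ε-closure({0}) = {0,2,4}
'c' @ 1: {1,5,6}
'a' @ 2: {7,8}
'c' @ 3: {9}  (accept∈set)
end set {9} — state 9 in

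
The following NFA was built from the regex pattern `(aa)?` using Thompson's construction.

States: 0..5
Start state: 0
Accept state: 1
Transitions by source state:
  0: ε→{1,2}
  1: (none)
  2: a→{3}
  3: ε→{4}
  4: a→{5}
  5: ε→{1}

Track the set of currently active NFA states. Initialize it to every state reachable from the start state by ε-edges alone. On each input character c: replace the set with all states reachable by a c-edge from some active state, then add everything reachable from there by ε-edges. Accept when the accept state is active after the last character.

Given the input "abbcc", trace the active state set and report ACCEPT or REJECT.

initial (ε-close {0}): {0,1,2}
'a' @ 1: {3,4}
'b' @ 2: {}  — dead — no transitions
rest 'bcc' ignored (set empty)
final: {}; accept 1 not in set

Answer: REJECT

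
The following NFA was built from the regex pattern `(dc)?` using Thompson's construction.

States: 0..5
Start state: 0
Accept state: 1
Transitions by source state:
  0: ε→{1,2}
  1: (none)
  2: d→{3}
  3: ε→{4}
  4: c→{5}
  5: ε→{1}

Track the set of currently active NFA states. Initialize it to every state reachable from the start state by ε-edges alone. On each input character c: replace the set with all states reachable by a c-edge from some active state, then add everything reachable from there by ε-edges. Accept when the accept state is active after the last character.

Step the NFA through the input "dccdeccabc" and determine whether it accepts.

start: ε-closure({0}) = {0,1,2}
'd' @ 1: {3,4}
'c' @ 2: {1,5}  ✓accept
'c' @ 3: {}  — state set empty
rest 'deccabc' ignored (set empty)
after full input: {}  (accept=1 not in)

Answer: REJECT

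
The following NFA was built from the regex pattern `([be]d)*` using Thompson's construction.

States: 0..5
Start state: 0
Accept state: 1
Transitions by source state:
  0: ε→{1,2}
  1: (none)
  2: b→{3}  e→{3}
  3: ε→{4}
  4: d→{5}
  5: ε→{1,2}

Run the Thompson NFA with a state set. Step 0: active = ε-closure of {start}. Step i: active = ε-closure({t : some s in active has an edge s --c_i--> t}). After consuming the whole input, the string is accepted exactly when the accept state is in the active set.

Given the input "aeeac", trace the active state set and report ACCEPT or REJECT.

initial (ε-close {0}): {0,1,2}
'a' @ 1: {}  — dead — no transitions
rest 'eeac' ignored (set empty)
final: {}; accept 1 not in set

Answer: REJECT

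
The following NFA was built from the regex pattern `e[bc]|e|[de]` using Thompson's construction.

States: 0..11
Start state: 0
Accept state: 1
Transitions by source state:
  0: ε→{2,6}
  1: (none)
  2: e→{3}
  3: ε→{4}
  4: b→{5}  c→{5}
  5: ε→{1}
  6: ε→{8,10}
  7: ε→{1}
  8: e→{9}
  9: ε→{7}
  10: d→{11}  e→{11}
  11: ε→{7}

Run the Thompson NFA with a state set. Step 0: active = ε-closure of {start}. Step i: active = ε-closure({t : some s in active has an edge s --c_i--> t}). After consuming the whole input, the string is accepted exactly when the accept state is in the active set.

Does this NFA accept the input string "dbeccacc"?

initial (ε-close {0}): {0,2,6,8,10}
'd' @ 1: {1,7,11}  [accepting]
'b' @ 2: {}  — state set empty
rest 'eccacc' ignored (set empty)
after full input: {}  (accept=1 not in)

Answer: REJECT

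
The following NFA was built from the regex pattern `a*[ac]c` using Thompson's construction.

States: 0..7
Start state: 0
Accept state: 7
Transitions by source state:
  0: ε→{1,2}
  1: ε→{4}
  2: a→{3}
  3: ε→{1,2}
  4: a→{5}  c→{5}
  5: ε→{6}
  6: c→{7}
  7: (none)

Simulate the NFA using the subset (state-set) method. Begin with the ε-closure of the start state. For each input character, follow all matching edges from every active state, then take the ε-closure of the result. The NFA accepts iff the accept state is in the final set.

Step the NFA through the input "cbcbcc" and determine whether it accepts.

start: ε-closure({0}) = {0,1,2,4}
'c' @ 1: {5,6}
'b' @ 2: {}  — dead — no transitions
rest 'cbcc' ignored (set empty)
final: {}; accept 7 not in set

Answer: REJECT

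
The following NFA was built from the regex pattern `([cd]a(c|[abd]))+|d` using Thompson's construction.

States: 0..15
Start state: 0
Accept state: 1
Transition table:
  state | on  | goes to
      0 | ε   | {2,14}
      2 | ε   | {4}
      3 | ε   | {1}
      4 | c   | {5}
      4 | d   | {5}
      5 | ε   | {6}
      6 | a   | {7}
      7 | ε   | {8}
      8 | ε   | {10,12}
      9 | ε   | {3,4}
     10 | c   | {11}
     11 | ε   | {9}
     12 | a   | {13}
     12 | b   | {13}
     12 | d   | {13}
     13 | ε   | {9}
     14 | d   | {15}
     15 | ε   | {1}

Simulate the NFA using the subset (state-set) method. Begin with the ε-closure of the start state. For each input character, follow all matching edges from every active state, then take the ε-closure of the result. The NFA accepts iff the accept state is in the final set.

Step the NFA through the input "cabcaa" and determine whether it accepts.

Answer: ACCEPT

Trace:
start: ε-closure({0}) = {0,2,4,14}
'c' @ 1: {5,6}
'a' @ 2: {7,8,10,12}
'b' @ 3: {1,3,4,9,13}  ✓accept
'c' @ 4: {5,6}
'a' @ 5: {7,8,10,12}
'a' @ 6: {1,3,4,9,13}  ✓accept
final: {1,3,4,9,13}; accept 1 in set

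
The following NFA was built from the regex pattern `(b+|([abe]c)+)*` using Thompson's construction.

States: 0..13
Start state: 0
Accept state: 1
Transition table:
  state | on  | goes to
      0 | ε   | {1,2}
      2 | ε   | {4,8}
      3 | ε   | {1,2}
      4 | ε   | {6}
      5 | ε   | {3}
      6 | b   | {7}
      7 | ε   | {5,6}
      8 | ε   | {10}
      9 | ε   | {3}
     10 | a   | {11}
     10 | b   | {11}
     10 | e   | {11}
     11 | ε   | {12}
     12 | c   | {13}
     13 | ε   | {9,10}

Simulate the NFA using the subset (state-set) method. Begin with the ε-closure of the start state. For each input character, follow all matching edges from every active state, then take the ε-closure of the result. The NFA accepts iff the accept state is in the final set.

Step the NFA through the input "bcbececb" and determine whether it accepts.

Answer: ACCEPT

Trace:
S₀ = ε-closure({0}) = {0,1,2,4,6,8,10}
'b' @ 1: {1,2,3,4,5,6,7,8,10,11,12}  [accepting]
'c' @ 2: {1,2,3,4,6,8,9,10,13}  [accepting]
'b' @ 3: {1,2,3,4,5,6,7,8,10,11,12}  [accepting]
'e' @ 4: {11,12}
'c' @ 5: {1,2,3,4,6,8,9,10,13}  [accepting]
'e' @ 6: {11,12}
'c' @ 7: {1,2,3,4,6,8,9,10,13}  [accepting]
'b' @ 8: {1,2,3,4,5,6,7,8,10,11,12}  [accepting]
after full input: {1,2,3,4,5,6,7,8,10,11,12}  (accept=1 in)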